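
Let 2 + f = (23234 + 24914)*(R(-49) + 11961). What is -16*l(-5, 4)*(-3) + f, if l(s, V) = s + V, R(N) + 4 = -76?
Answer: 572046338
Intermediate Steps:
R(N) = -80 (R(N) = -4 - 76 = -80)
l(s, V) = V + s
f = 572046386 (f = -2 + (23234 + 24914)*(-80 + 11961) = -2 + 48148*11881 = -2 + 572046388 = 572046386)
-16*l(-5, 4)*(-3) + f = -16*(4 - 5)*(-3) + 572046386 = -16*(-1)*(-3) + 572046386 = 16*(-3) + 572046386 = -48 + 572046386 = 572046338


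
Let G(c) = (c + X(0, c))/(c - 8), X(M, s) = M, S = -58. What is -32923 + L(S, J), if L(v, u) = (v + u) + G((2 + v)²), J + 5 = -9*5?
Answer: -12914729/391 ≈ -33030.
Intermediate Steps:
J = -50 (J = -5 - 9*5 = -5 - 45 = -50)
G(c) = c/(-8 + c) (G(c) = (c + 0)/(c - 8) = c/(-8 + c))
L(v, u) = u + v + (2 + v)²/(-8 + (2 + v)²) (L(v, u) = (v + u) + (2 + v)²/(-8 + (2 + v)²) = (u + v) + (2 + v)²/(-8 + (2 + v)²) = u + v + (2 + v)²/(-8 + (2 + v)²))
-32923 + L(S, J) = -32923 + ((2 - 58)² + (-8 + (2 - 58)²)*(-50 - 58))/(-8 + (2 - 58)²) = -32923 + ((-56)² + (-8 + (-56)²)*(-108))/(-8 + (-56)²) = -32923 + (3136 + (-8 + 3136)*(-108))/(-8 + 3136) = -32923 + (3136 + 3128*(-108))/3128 = -32923 + (3136 - 337824)/3128 = -32923 + (1/3128)*(-334688) = -32923 - 41836/391 = -12914729/391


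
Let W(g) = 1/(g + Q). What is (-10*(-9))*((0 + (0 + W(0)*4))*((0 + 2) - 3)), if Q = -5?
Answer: 72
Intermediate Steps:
W(g) = 1/(-5 + g) (W(g) = 1/(g - 5) = 1/(-5 + g))
(-10*(-9))*((0 + (0 + W(0)*4))*((0 + 2) - 3)) = (-10*(-9))*((0 + (0 + 4/(-5 + 0)))*((0 + 2) - 3)) = 90*((0 + (0 + 4/(-5)))*(2 - 3)) = 90*((0 + (0 - ⅕*4))*(-1)) = 90*((0 + (0 - ⅘))*(-1)) = 90*((0 - ⅘)*(-1)) = 90*(-⅘*(-1)) = 90*(⅘) = 72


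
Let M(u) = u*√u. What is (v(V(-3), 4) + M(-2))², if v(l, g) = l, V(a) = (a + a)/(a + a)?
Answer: (1 - 2*I*√2)² ≈ -7.0 - 5.6569*I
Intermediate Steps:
V(a) = 1 (V(a) = (2*a)/((2*a)) = (2*a)*(1/(2*a)) = 1)
M(u) = u^(3/2)
(v(V(-3), 4) + M(-2))² = (1 + (-2)^(3/2))² = (1 - 2*I*√2)²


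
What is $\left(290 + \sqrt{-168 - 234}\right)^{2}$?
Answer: $\left(290 + i \sqrt{402}\right)^{2} \approx 83698.0 + 11629.0 i$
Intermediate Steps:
$\left(290 + \sqrt{-168 - 234}\right)^{2} = \left(290 + \sqrt{-402}\right)^{2} = \left(290 + i \sqrt{402}\right)^{2}$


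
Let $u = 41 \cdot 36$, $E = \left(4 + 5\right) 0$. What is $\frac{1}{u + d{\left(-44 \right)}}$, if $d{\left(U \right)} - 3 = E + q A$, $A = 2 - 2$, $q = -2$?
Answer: $\frac{1}{1479} \approx 0.00067613$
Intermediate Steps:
$E = 0$ ($E = 9 \cdot 0 = 0$)
$A = 0$
$u = 1476$
$d{\left(U \right)} = 3$ ($d{\left(U \right)} = 3 + \left(0 - 0\right) = 3 + \left(0 + 0\right) = 3 + 0 = 3$)
$\frac{1}{u + d{\left(-44 \right)}} = \frac{1}{1476 + 3} = \frac{1}{1479}$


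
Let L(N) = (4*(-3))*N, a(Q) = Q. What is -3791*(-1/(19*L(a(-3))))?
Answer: 3791/684 ≈ 5.5424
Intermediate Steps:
L(N) = -12*N
-3791*(-1/(19*L(a(-3)))) = -3791/(-(-12)*(-3)*19) = -3791/(-1*36*19) = -3791/((-36*19)) = -3791/(-684) = -3791*(-1/684) = 3791/684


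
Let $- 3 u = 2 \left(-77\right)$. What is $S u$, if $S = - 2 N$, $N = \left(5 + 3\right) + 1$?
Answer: $-924$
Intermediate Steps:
$N = 9$ ($N = 8 + 1 = 9$)
$S = -18$ ($S = \left(-2\right) 9 = -18$)
$u = \frac{154}{3}$ ($u = - \frac{2 \left(-77\right)}{3} = \left(- \frac{1}{3}\right) \left(-154\right) = \frac{154}{3} \approx 51.333$)
$S u = \left(-18\right) \frac{154}{3} = -924$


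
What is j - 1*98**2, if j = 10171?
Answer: 567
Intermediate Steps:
j - 1*98**2 = 10171 - 1*98**2 = 10171 - 1*9604 = 10171 - 9604 = 567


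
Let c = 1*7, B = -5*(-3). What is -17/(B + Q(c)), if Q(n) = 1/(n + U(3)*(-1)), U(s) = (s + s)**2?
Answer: -493/434 ≈ -1.1359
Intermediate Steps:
B = 15
c = 7
U(s) = 4*s**2 (U(s) = (2*s)**2 = 4*s**2)
Q(n) = 1/(-36 + n) (Q(n) = 1/(n + (4*3**2)*(-1)) = 1/(n + (4*9)*(-1)) = 1/(n + 36*(-1)) = 1/(n - 36) = 1/(-36 + n))
-17/(B + Q(c)) = -17/(15 + 1/(-36 + 7)) = -17/(15 + 1/(-29)) = -17/(15 - 1/29) = -17/(434/29) = (29/434)*(-17) = -493/434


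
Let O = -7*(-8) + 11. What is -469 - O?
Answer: -536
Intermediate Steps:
O = 67 (O = 56 + 11 = 67)
-469 - O = -469 - 1*67 = -469 - 67 = -536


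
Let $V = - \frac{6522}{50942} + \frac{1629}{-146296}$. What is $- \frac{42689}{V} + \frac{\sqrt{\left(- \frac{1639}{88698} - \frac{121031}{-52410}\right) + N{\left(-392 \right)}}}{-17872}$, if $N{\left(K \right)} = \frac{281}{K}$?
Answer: $\frac{159072251903624}{518563515} - \frac{\sqrt{185188143541780294590}}{193855411122240} \approx 3.0676 \cdot 10^{5}$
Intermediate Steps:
$V = - \frac{518563515}{3726305416}$ ($V = \left(-6522\right) \frac{1}{50942} + 1629 \left(- \frac{1}{146296}\right) = - \frac{3261}{25471} - \frac{1629}{146296} = - \frac{518563515}{3726305416} \approx -0.13916$)
$- \frac{42689}{V} + \frac{\sqrt{\left(- \frac{1639}{88698} - \frac{121031}{-52410}\right) + N{\left(-392 \right)}}}{-17872} = - \frac{42689}{- \frac{518563515}{3726305416}} + \frac{\sqrt{\left(- \frac{1639}{88698} - \frac{121031}{-52410}\right) + \frac{281}{-392}}}{-17872} = \left(-42689\right) \left(- \frac{3726305416}{518563515}\right) + \sqrt{\left(\left(-1639\right) \frac{1}{88698} - - \frac{121031}{52410}\right) + 281 \left(- \frac{1}{392}\right)} \left(- \frac{1}{17872}\right) = \frac{159072251903624}{518563515} + \sqrt{\left(- \frac{1639}{88698} + \frac{121031}{52410}\right) - \frac{281}{392}} \left(- \frac{1}{17872}\right) = \frac{159072251903624}{518563515} + \sqrt{\frac{887442304}{387388515} - \frac{281}{392}} \left(- \frac{1}{17872}\right) = \frac{159072251903624}{518563515} + \sqrt{\frac{239021210453}{151856297880}} \left(- \frac{1}{17872}\right) = \frac{159072251903624}{518563515} + \frac{\sqrt{185188143541780294590}}{10846878420} \left(- \frac{1}{17872}\right) = \frac{159072251903624}{518563515} - \frac{\sqrt{185188143541780294590}}{193855411122240}$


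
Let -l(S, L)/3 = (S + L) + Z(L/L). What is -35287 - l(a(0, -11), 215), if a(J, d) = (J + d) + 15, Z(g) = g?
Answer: -34627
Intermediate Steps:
a(J, d) = 15 + J + d
l(S, L) = -3 - 3*L - 3*S (l(S, L) = -3*((S + L) + L/L) = -3*((L + S) + 1) = -3*(1 + L + S) = -3 - 3*L - 3*S)
-35287 - l(a(0, -11), 215) = -35287 - (-3 - 3*215 - 3*(15 + 0 - 11)) = -35287 - (-3 - 645 - 3*4) = -35287 - (-3 - 645 - 12) = -35287 - 1*(-660) = -35287 + 660 = -34627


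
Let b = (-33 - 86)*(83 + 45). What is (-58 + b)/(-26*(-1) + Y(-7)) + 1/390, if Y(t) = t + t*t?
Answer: -745379/3315 ≈ -224.85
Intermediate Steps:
Y(t) = t + t**2
b = -15232 (b = -119*128 = -15232)
(-58 + b)/(-26*(-1) + Y(-7)) + 1/390 = (-58 - 15232)/(-26*(-1) - 7*(1 - 7)) + 1/390 = -15290/(26 - 7*(-6)) + 1/390 = -15290/(26 + 42) + 1/390 = -15290/68 + 1/390 = -15290*1/68 + 1/390 = -7645/34 + 1/390 = -745379/3315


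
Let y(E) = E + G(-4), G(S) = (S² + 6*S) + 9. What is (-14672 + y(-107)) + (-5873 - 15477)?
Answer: -36128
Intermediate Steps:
G(S) = 9 + S² + 6*S
y(E) = 1 + E (y(E) = E + (9 + (-4)² + 6*(-4)) = E + (9 + 16 - 24) = E + 1 = 1 + E)
(-14672 + y(-107)) + (-5873 - 15477) = (-14672 + (1 - 107)) + (-5873 - 15477) = (-14672 - 106) - 21350 = -14778 - 21350 = -36128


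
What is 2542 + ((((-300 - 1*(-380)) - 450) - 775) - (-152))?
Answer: 1549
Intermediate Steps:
2542 + ((((-300 - 1*(-380)) - 450) - 775) - (-152)) = 2542 + ((((-300 + 380) - 450) - 775) - 1*(-152)) = 2542 + (((80 - 450) - 775) + 152) = 2542 + ((-370 - 775) + 152) = 2542 + (-1145 + 152) = 2542 - 993 = 1549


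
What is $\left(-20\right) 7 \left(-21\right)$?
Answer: $2940$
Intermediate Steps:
$\left(-20\right) 7 \left(-21\right) = \left(-140\right) \left(-21\right) = 2940$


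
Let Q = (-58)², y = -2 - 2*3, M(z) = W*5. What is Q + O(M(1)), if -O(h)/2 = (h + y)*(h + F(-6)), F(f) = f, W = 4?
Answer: 3028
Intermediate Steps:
M(z) = 20 (M(z) = 4*5 = 20)
y = -8 (y = -2 - 6 = -8)
Q = 3364
O(h) = -2*(-8 + h)*(-6 + h) (O(h) = -2*(h - 8)*(h - 6) = -2*(-8 + h)*(-6 + h))
Q + O(M(1)) = 3364 + (-96 - 2*20² + 28*20) = 3364 + (-96 - 2*400 + 560) = 3364 + (-96 - 800 + 560) = 3364 - 336 = 3028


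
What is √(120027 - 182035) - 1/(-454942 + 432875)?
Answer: 1/22067 + 2*I*√15502 ≈ 4.5317e-5 + 249.01*I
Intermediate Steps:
√(120027 - 182035) - 1/(-454942 + 432875) = √(-62008) - 1/(-22067) = 2*I*√15502 - 1*(-1/22067) = 2*I*√15502 + 1/22067 = 1/22067 + 2*I*√15502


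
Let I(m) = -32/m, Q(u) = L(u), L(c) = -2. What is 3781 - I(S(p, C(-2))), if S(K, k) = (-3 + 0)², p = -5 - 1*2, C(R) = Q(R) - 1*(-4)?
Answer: 34061/9 ≈ 3784.6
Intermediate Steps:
Q(u) = -2
C(R) = 2 (C(R) = -2 - 1*(-4) = -2 + 4 = 2)
p = -7 (p = -5 - 2 = -7)
S(K, k) = 9 (S(K, k) = (-3)² = 9)
3781 - I(S(p, C(-2))) = 3781 - (-32)/9 = 3781 - 1*(-32/9) = 3781 + 32/9 = 34061/9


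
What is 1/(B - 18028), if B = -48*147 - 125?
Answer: -1/25209 ≈ -3.9668e-5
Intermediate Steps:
B = -7181 (B = -7056 - 125 = -7181)
1/(B - 18028) = 1/(-7181 - 18028) = 1/(-25209) = -1/25209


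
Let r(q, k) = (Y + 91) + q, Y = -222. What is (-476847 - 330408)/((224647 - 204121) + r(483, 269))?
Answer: -807255/20878 ≈ -38.665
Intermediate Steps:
r(q, k) = -131 + q (r(q, k) = (-222 + 91) + q = -131 + q)
(-476847 - 330408)/((224647 - 204121) + r(483, 269)) = (-476847 - 330408)/((224647 - 204121) + (-131 + 483)) = -807255/(20526 + 352) = -807255/20878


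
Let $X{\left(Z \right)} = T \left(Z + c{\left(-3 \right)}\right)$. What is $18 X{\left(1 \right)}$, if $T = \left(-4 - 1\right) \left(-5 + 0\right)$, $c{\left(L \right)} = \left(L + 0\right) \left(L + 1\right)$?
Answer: $3150$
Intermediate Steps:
$c{\left(L \right)} = L \left(1 + L\right)$
$T = 25$ ($T = \left(-5\right) \left(-5\right) = 25$)
$X{\left(Z \right)} = 150 + 25 Z$ ($X{\left(Z \right)} = 25 \left(Z - 3 \left(1 - 3\right)\right) = 25 \left(Z - -6\right) = 25 \left(Z + 6\right) = 25 \left(6 + Z\right) = 150 + 25 Z$)
$18 X{\left(1 \right)} = 18 \left(150 + 25 \cdot 1\right) = 18 \left(150 + 25\right) = 18 \cdot 175 = 3150$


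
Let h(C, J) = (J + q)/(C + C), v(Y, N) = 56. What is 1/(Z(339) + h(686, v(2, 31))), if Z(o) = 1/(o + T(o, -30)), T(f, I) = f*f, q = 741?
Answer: 19767090/11482949 ≈ 1.7214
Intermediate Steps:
h(C, J) = (741 + J)/(2*C) (h(C, J) = (J + 741)/(C + C) = (741 + J)/((2*C)) = (741 + J)*(1/(2*C)) = (741 + J)/(2*C))
T(f, I) = f**2
Z(o) = 1/(o + o**2)
1/(Z(339) + h(686, v(2, 31))) = 1/(1/(339*(1 + 339)) + (1/2)*(741 + 56)/686) = 1/((1/339)/340 + (1/2)*(1/686)*797) = 1/((1/339)*(1/340) + 797/1372) = 1/(1/115260 + 797/1372) = 1/(11482949/19767090) = 19767090/11482949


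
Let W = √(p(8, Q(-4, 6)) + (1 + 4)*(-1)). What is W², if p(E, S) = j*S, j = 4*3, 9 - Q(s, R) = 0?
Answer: 103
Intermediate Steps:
Q(s, R) = 9 (Q(s, R) = 9 - 1*0 = 9 + 0 = 9)
j = 12
p(E, S) = 12*S
W = √103 (W = √(12*9 + (1 + 4)*(-1)) = √(108 + 5*(-1)) = √(108 - 5) = √103 ≈ 10.149)
W² = (√103)² = 103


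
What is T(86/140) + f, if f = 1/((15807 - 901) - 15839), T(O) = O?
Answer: 40049/65310 ≈ 0.61321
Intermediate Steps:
f = -1/933 (f = 1/(14906 - 15839) = 1/(-933) = -1/933 ≈ -0.0010718)
T(86/140) + f = 86/140 - 1/933 = 86*(1/140) - 1/933 = 43/70 - 1/933 = 40049/65310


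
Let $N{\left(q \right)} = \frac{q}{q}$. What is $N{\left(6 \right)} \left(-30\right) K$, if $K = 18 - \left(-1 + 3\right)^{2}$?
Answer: $-420$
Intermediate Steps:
$N{\left(q \right)} = 1$
$K = 14$ ($K = 18 - 2^{2} = 18 - 4 = 14$)
$N{\left(6 \right)} \left(-30\right) K = 1 \left(-30\right) 14 = \left(-30\right) 14 = -420$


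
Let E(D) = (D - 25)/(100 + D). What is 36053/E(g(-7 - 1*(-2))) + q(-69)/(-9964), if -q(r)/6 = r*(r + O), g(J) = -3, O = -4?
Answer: -8711166677/69748 ≈ -1.2489e+5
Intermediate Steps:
q(r) = -6*r*(-4 + r) (q(r) = -6*r*(r - 4) = -6*r*(-4 + r))
E(D) = (-25 + D)/(100 + D)
36053/E(g(-7 - 1*(-2))) + q(-69)/(-9964) = 36053/(((-25 - 3)/(100 - 3))) + (6*(-69)*(4 - 1*(-69)))/(-9964) = 36053/((-28/97)) + (6*(-69)*(4 + 69))*(-1/9964) = 36053/(((1/97)*(-28))) + (6*(-69)*73)*(-1/9964) = 36053/(-28/97) - 30222*(-1/9964) = 36053*(-97/28) + 15111/4982 = -3497141/28 + 15111/4982 = -8711166677/69748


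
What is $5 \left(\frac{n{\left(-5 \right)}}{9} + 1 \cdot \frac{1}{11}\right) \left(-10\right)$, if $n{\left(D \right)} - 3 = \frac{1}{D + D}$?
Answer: $- \frac{2045}{99} \approx -20.657$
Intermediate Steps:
$n{\left(D \right)} = 3 + \frac{1}{2 D}$ ($n{\left(D \right)} = 3 + \frac{1}{D + D} = 3 + \frac{1}{2 D}$)
$5 \left(\frac{n{\left(-5 \right)}}{9} + 1 \cdot \frac{1}{11}\right) \left(-10\right) = 5 \left(\frac{3 + \frac{1}{2 \left(-5\right)}}{9} + 1 \cdot \frac{1}{11}\right) \left(-10\right) = 5 \left(\left(3 + \frac{1}{2} \left(- \frac{1}{5}\right)\right) \frac{1}{9} + 1 \cdot \frac{1}{11}\right) \left(-10\right) = 5 \left(\left(3 - \frac{1}{10}\right) \frac{1}{9} + \frac{1}{11}\right) \left(-10\right) = 5 \left(\frac{29}{10} \cdot \frac{1}{9} + \frac{1}{11}\right) \left(-10\right) = 5 \left(\frac{29}{90} + \frac{1}{11}\right) \left(-10\right) = 5 \cdot \frac{409}{990} \left(-10\right) = \frac{409}{198} \left(-10\right) = - \frac{2045}{99}$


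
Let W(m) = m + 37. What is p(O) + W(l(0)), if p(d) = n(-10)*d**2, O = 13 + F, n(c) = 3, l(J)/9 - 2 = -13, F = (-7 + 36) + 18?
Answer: 10738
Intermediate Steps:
F = 47 (F = 29 + 18 = 47)
l(J) = -99 (l(J) = 18 + 9*(-13) = 18 - 117 = -99)
O = 60 (O = 13 + 47 = 60)
p(d) = 3*d**2
W(m) = 37 + m
p(O) + W(l(0)) = 3*60**2 + (37 - 99) = 3*3600 - 62 = 10800 - 62 = 10738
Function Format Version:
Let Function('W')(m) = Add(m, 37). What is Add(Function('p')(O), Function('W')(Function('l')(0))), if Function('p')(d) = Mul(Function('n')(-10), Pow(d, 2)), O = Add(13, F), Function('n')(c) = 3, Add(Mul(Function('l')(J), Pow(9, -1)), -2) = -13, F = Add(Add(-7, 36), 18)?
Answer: 10738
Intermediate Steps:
F = 47 (F = Add(29, 18) = 47)
Function('l')(J) = -99 (Function('l')(J) = Add(18, Mul(9, -13)) = Add(18, -117) = -99)
O = 60 (O = Add(13, 47) = 60)
Function('p')(d) = Mul(3, Pow(d, 2))
Function('W')(m) = Add(37, m)
Add(Function('p')(O), Function('W')(Function('l')(0))) = Add(Mul(3, Pow(60, 2)), Add(37, -99)) = Add(Mul(3, 3600), -62) = Add(10800, -62) = 10738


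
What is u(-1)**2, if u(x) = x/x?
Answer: 1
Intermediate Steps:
u(x) = 1
u(-1)**2 = 1**2 = 1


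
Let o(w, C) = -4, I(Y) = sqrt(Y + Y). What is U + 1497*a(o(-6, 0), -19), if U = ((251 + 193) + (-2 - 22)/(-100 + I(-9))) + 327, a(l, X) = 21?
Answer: 161331072/5009 + 36*I*sqrt(2)/5009 ≈ 32208.0 + 0.010164*I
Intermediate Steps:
I(Y) = sqrt(2)*sqrt(Y) (I(Y) = sqrt(2*Y) = sqrt(2)*sqrt(Y))
U = 771 - 24/(-100 + 3*I*sqrt(2)) (U = ((251 + 193) + (-2 - 22)/(-100 + sqrt(2)*sqrt(-9))) + 327 = (444 - 24/(-100 + sqrt(2)*(3*I))) + 327 = (444 - 24/(-100 + 3*I*sqrt(2))) + 327 = 771 - 24/(-100 + 3*I*sqrt(2)) ≈ 771.24 + 0.010164*I)
U + 1497*a(o(-6, 0), -19) = (3863139/5009 + 36*I*sqrt(2)/5009) + 1497*21 = (3863139/5009 + 36*I*sqrt(2)/5009) + 31437 = 161331072/5009 + 36*I*sqrt(2)/5009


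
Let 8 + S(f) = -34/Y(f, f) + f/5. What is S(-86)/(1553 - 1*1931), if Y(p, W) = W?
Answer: 5333/81270 ≈ 0.065621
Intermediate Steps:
S(f) = -8 - 34/f + f/5 (S(f) = -8 + (-34/f + f/5) = -8 - 34/f + f/5)
S(-86)/(1553 - 1*1931) = (-8 - 34/(-86) + (⅕)*(-86))/(1553 - 1*1931) = (-8 - 34*(-1/86) - 86/5)/(1553 - 1931) = (-8 + 17/43 - 86/5)/(-378) = -5333/215*(-1/378) = 5333/81270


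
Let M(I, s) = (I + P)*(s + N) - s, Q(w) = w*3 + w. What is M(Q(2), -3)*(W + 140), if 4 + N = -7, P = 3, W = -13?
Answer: -19177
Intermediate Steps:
N = -11 (N = -4 - 7 = -11)
Q(w) = 4*w (Q(w) = 3*w + w = 4*w)
M(I, s) = -s + (-11 + s)*(3 + I) (M(I, s) = (I + 3)*(s - 11) - s = (3 + I)*(-11 + s) - s = (-11 + s)*(3 + I) - s = -s + (-11 + s)*(3 + I))
M(Q(2), -3)*(W + 140) = (-33 - 44*2 + 2*(-3) + (4*2)*(-3))*(-13 + 140) = (-33 - 11*8 - 6 + 8*(-3))*127 = (-33 - 88 - 6 - 24)*127 = -151*127 = -19177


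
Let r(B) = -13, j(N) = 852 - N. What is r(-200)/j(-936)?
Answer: -13/1788 ≈ -0.0072707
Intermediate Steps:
r(-200)/j(-936) = -13/(852 - 1*(-936)) = -13/(852 + 936) = -13/1788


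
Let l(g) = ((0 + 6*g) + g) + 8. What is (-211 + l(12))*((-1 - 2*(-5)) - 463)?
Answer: 54026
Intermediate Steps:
l(g) = 8 + 7*g (l(g) = (6*g + g) + 8 = 7*g + 8 = 8 + 7*g)
(-211 + l(12))*((-1 - 2*(-5)) - 463) = (-211 + (8 + 7*12))*((-1 - 2*(-5)) - 463) = (-211 + (8 + 84))*((-1 + 10) - 463) = (-211 + 92)*(9 - 463) = -119*(-454) = 54026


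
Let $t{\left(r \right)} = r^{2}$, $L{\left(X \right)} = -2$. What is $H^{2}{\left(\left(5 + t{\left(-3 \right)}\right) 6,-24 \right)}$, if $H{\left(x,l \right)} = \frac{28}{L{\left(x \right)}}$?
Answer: $196$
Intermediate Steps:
$H{\left(x,l \right)} = -14$ ($H{\left(x,l \right)} = \frac{28}{-2} = 28 \left(- \frac{1}{2}\right) = -14$)
$H^{2}{\left(\left(5 + t{\left(-3 \right)}\right) 6,-24 \right)} = \left(-14\right)^{2} = 196$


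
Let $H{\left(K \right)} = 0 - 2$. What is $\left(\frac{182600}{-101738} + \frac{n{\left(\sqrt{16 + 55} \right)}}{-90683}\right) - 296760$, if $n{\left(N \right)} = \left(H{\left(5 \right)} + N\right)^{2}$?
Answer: $- \frac{1368948371845595}{4612953527} + \frac{4 \sqrt{71}}{90683} \approx -2.9676 \cdot 10^{5}$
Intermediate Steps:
$H{\left(K \right)} = -2$
$n{\left(N \right)} = \left(-2 + N\right)^{2}$
$\left(\frac{182600}{-101738} + \frac{n{\left(\sqrt{16 + 55} \right)}}{-90683}\right) - 296760 = \left(\frac{182600}{-101738} + \frac{\left(-2 + \sqrt{16 + 55}\right)^{2}}{-90683}\right) - 296760 = \left(182600 \left(- \frac{1}{101738}\right) + \left(-2 + \sqrt{71}\right)^{2} \left(- \frac{1}{90683}\right)\right) - 296760 = \left(- \frac{91300}{50869} - \frac{\left(-2 + \sqrt{71}\right)^{2}}{90683}\right) - 296760 = - \frac{15095975740}{50869} - \frac{\left(-2 + \sqrt{71}\right)^{2}}{90683}$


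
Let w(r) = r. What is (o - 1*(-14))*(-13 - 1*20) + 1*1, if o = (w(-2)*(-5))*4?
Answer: -1781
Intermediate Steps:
o = 40 (o = -2*(-5)*4 = 10*4 = 40)
(o - 1*(-14))*(-13 - 1*20) + 1*1 = (40 - 1*(-14))*(-13 - 1*20) + 1*1 = (40 + 14)*(-13 - 20) + 1 = 54*(-33) + 1 = -1782 + 1 = -1781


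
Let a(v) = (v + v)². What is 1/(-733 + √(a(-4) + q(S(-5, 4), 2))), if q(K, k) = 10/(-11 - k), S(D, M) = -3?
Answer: -9529/6983935 - √10686/6983935 ≈ -0.0013792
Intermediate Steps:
a(v) = 4*v² (a(v) = (2*v)² = 4*v²)
1/(-733 + √(a(-4) + q(S(-5, 4), 2))) = 1/(-733 + √(4*(-4)² - 10/(11 + 2))) = 1/(-733 + √(4*16 - 10/13)) = 1/(-733 + √(64 - 10*1/13)) = 1/(-733 + √(64 - 10/13)) = 1/(-733 + √(822/13)) = 1/(-733 + √10686/13)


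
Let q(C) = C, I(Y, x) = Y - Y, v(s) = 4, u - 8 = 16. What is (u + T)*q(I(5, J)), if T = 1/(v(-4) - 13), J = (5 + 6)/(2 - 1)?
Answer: 0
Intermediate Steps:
u = 24 (u = 8 + 16 = 24)
J = 11 (J = 11/1 = 11*1 = 11)
I(Y, x) = 0
T = -⅑ (T = 1/(4 - 13) = 1/(-9) = -⅑ ≈ -0.11111)
(u + T)*q(I(5, J)) = (24 - ⅑)*0 = (215/9)*0 = 0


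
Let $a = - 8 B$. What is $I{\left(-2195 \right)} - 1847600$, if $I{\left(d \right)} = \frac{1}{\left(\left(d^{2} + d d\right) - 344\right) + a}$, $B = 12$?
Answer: $- \frac{17802753035999}{9635610} \approx -1.8476 \cdot 10^{6}$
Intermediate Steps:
$a = -96$ ($a = \left(-8\right) 12 = -96$)
$I{\left(d \right)} = \frac{1}{-440 + 2 d^{2}}$ ($I{\left(d \right)} = \frac{1}{\left(\left(d^{2} + d d\right) - 344\right) - 96} = \frac{1}{\left(\left(d^{2} + d^{2}\right) - 344\right) - 96} = \frac{1}{\left(2 d^{2} - 344\right) - 96} = \frac{1}{\left(-344 + 2 d^{2}\right) - 96} = \frac{1}{-440 + 2 d^{2}}$)
$I{\left(-2195 \right)} - 1847600 = \frac{1}{2 \left(-220 + \left(-2195\right)^{2}\right)} - 1847600 = \frac{1}{2 \left(-220 + 4818025\right)} - 1847600 = \frac{1}{2 \cdot 4817805} - 1847600 = \frac{1}{2} \cdot \frac{1}{4817805} - 1847600 = \frac{1}{9635610} - 1847600 = - \frac{17802753035999}{9635610}$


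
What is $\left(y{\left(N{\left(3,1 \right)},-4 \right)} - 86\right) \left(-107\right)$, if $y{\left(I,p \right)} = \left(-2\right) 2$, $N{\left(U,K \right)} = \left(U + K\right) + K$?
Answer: $9630$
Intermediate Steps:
$N{\left(U,K \right)} = U + 2 K$ ($N{\left(U,K \right)} = \left(K + U\right) + K = U + 2 K$)
$y{\left(I,p \right)} = -4$
$\left(y{\left(N{\left(3,1 \right)},-4 \right)} - 86\right) \left(-107\right) = \left(-4 - 86\right) \left(-107\right) = \left(-90\right) \left(-107\right) = 9630$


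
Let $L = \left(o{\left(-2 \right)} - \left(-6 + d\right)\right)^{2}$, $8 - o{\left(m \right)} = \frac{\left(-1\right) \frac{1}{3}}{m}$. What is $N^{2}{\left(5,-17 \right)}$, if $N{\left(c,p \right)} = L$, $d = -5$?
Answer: $\frac{163047361}{1296} \approx 1.2581 \cdot 10^{5}$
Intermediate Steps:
$o{\left(m \right)} = 8 + \frac{1}{3 m}$ ($o{\left(m \right)} = 8 - \frac{\left(-1\right) \frac{1}{3}}{m} = 8 - - \frac{1}{3 m} = 8 + \frac{1}{3 m}$)
$L = \frac{12769}{36}$ ($L = \left(\left(8 + \frac{1}{3 \left(-2\right)}\right) + \left(6 - -5\right)\right)^{2} = \left(\left(8 + \frac{1}{3} \left(- \frac{1}{2}\right)\right) + \left(6 + 5\right)\right)^{2} = \left(\left(8 - \frac{1}{6}\right) + 11\right)^{2} = \left(\frac{47}{6} + 11\right)^{2} = \left(\frac{113}{6}\right)^{2} = \frac{12769}{36} \approx 354.69$)
$N{\left(c,p \right)} = \frac{12769}{36}$
$N^{2}{\left(5,-17 \right)} = \left(\frac{12769}{36}\right)^{2} = \frac{163047361}{1296}$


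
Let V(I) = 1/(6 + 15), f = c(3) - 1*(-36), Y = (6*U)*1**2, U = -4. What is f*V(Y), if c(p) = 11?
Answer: 47/21 ≈ 2.2381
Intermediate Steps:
Y = -24 (Y = (6*(-4))*1**2 = -24*1 = -24)
f = 47 (f = 11 - 1*(-36) = 11 + 36 = 47)
V(I) = 1/21
f*V(Y) = 47*(1/21) = 47/21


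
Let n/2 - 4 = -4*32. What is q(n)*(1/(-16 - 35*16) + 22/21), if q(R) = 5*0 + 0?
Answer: 0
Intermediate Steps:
n = -248 (n = 8 + 2*(-4*32) = 8 + 2*(-128) = 8 - 256 = -248)
q(R) = 0 (q(R) = 0 + 0 = 0)
q(n)*(1/(-16 - 35*16) + 22/21) = 0*(1/(-16 - 35*16) + 22/21) = 0*((1/16)/(-51) + 22*(1/21)) = 0*(-1/51*1/16 + 22/21) = 0*(-1/816 + 22/21) = 0*(5977/5712) = 0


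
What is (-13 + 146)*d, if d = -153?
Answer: -20349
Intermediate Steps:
(-13 + 146)*d = (-13 + 146)*(-153) = 133*(-153) = -20349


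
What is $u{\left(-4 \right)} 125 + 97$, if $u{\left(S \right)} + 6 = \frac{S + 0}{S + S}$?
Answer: $- \frac{1181}{2} \approx -590.5$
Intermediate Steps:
$u{\left(S \right)} = - \frac{11}{2}$ ($u{\left(S \right)} = -6 + \frac{S + 0}{S + S} = -6 + \frac{S}{2 S} = -6 + S \frac{1}{2 S} = -6 + \frac{1}{2} = - \frac{11}{2}$)
$u{\left(-4 \right)} 125 + 97 = \left(- \frac{11}{2}\right) 125 + 97 = - \frac{1375}{2} + 97 = - \frac{1181}{2}$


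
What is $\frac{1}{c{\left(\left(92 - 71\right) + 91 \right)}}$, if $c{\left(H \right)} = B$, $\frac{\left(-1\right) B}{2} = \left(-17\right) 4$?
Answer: $\frac{1}{136} \approx 0.0073529$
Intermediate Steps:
$B = 136$ ($B = - 2 \left(\left(-17\right) 4\right) = \left(-2\right) \left(-68\right) = 136$)
$c{\left(H \right)} = 136$
$\frac{1}{c{\left(\left(92 - 71\right) + 91 \right)}} = \frac{1}{136}$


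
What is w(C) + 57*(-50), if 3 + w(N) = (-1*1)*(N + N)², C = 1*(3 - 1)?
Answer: -2869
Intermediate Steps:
C = 2 (C = 1*2 = 2)
w(N) = -3 - 4*N² (w(N) = -3 + (-1*1)*(N + N)² = -3 - (2*N)² = -3 - 4*N²)
w(C) + 57*(-50) = (-3 - 4*2²) + 57*(-50) = (-3 - 4*4) - 2850 = (-3 - 16) - 2850 = -19 - 2850 = -2869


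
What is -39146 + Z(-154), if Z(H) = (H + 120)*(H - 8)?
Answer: -33638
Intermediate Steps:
Z(H) = (-8 + H)*(120 + H) (Z(H) = (120 + H)*(-8 + H) = (-8 + H)*(120 + H))
-39146 + Z(-154) = -39146 + (-960 + (-154)² + 112*(-154)) = -39146 + (-960 + 23716 - 17248) = -39146 + 5508 = -33638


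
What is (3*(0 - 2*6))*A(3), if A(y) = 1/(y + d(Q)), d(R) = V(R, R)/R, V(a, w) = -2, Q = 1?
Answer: -36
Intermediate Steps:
d(R) = -2/R
A(y) = 1/(-2 + y) (A(y) = 1/(y - 2/1) = 1/(y - 2*1) = 1/(y - 2) = 1/(-2 + y))
(3*(0 - 2*6))*A(3) = (3*(0 - 2*6))/(-2 + 3) = (3*(0 - 12))/1 = (3*(-12))*1 = -36*1 = -36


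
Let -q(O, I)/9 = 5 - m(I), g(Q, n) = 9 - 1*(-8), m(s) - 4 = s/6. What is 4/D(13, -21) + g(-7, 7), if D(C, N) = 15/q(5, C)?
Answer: 99/5 ≈ 19.800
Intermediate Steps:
m(s) = 4 + s/6
g(Q, n) = 17 (g(Q, n) = 9 + 8 = 17)
q(O, I) = -9 + 3*I/2 (q(O, I) = -9*(5 - (4 + I/6)) = -9*(5 + (-4 - I/6)) = -9*(1 - I/6) = -9 + 3*I/2)
D(C, N) = 15/(-9 + 3*C/2)
4/D(13, -21) + g(-7, 7) = 4/((10/(-6 + 13))) + 17 = 4/((10/7)) + 17 = 4/((10*(1/7))) + 17 = 4/(10/7) + 17 = 4*(7/10) + 17 = 14/5 + 17 = 99/5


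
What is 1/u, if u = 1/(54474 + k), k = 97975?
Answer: 152449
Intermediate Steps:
u = 1/152449 (u = 1/(54474 + 97975) = 1/152449 ≈ 6.5596e-6)
1/u = 1/(1/152449) = 152449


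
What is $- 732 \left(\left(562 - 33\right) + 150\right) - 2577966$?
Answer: $-3074994$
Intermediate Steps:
$- 732 \left(\left(562 - 33\right) + 150\right) - 2577966 = - 732 \left(529 + 150\right) - 2577966 = \left(-732\right) 679 - 2577966 = -497028 - 2577966 = -3074994$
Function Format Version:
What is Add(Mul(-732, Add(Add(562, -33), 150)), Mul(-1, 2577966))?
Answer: -3074994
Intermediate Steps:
Add(Mul(-732, Add(Add(562, -33), 150)), Mul(-1, 2577966)) = Add(Mul(-732, Add(529, 150)), -2577966) = Add(Mul(-732, 679), -2577966) = Add(-497028, -2577966) = -3074994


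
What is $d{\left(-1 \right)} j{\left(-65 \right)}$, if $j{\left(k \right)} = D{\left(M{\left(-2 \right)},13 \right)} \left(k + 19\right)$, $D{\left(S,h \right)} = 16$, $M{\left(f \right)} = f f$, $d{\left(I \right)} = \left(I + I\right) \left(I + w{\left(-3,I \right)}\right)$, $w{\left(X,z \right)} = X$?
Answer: $-5888$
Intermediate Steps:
$d{\left(I \right)} = 2 I \left(-3 + I\right)$ ($d{\left(I \right)} = \left(I + I\right) \left(I - 3\right) = 2 I \left(-3 + I\right)$)
$M{\left(f \right)} = f^{2}$
$j{\left(k \right)} = 304 + 16 k$ ($j{\left(k \right)} = 16 \left(k + 19\right) = 16 \left(19 + k\right) = 304 + 16 k$)
$d{\left(-1 \right)} j{\left(-65 \right)} = 2 \left(-1\right) \left(-3 - 1\right) \left(304 + 16 \left(-65\right)\right) = 2 \left(-1\right) \left(-4\right) \left(304 - 1040\right) = 8 \left(-736\right) = -5888$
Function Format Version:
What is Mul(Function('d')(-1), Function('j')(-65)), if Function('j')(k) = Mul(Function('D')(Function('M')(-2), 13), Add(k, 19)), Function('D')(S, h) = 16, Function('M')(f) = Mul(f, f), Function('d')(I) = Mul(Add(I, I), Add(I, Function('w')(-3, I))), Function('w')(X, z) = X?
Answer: -5888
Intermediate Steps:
Function('d')(I) = Mul(2, I, Add(-3, I)) (Function('d')(I) = Mul(Add(I, I), Add(I, -3)) = Mul(Mul(2, I), Add(-3, I)) = Mul(2, I, Add(-3, I)))
Function('M')(f) = Pow(f, 2)
Function('j')(k) = Add(304, Mul(16, k)) (Function('j')(k) = Mul(16, Add(k, 19)) = Mul(16, Add(19, k)) = Add(304, Mul(16, k)))
Mul(Function('d')(-1), Function('j')(-65)) = Mul(Mul(2, -1, Add(-3, -1)), Add(304, Mul(16, -65))) = Mul(Mul(2, -1, -4), Add(304, -1040)) = Mul(8, -736) = -5888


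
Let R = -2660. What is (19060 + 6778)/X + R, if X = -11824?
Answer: -15738839/5912 ≈ -2662.2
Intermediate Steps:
(19060 + 6778)/X + R = (19060 + 6778)/(-11824) - 2660 = 25838*(-1/11824) - 2660 = -12919/5912 - 2660 = -15738839/5912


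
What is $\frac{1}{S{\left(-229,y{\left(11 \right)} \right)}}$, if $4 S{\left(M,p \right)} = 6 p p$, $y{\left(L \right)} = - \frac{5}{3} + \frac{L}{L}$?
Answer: $\frac{3}{2} \approx 1.5$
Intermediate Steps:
$y{\left(L \right)} = - \frac{2}{3}$ ($y{\left(L \right)} = \left(-5\right) \frac{1}{3} + 1 = - \frac{5}{3} + 1 = - \frac{2}{3}$)
$S{\left(M,p \right)} = \frac{3 p^{2}}{2}$ ($S{\left(M,p \right)} = \frac{6 p p}{4} = \frac{6 p^{2}}{4} = \frac{3 p^{2}}{2}$)
$\frac{1}{S{\left(-229,y{\left(11 \right)} \right)}} = \frac{1}{\frac{3}{2} \left(- \frac{2}{3}\right)^{2}} = \frac{1}{\frac{3}{2} \cdot \frac{4}{9}} = \frac{1}{\frac{2}{3}} = \frac{3}{2}$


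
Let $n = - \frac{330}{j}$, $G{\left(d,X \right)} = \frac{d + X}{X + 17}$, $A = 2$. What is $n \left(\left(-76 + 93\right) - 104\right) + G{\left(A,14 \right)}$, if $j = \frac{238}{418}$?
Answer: $\frac{186013994}{3689} \approx 50424.0$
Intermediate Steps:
$j = \frac{119}{209}$ ($j = 238 \cdot \frac{1}{418} = \frac{119}{209} \approx 0.56938$)
$G{\left(d,X \right)} = \frac{X + d}{17 + X}$
$n = - \frac{68970}{119}$ ($n = - \frac{330}{\frac{119}{209}} = \left(-330\right) \frac{209}{119} = - \frac{68970}{119} \approx -579.58$)
$n \left(\left(-76 + 93\right) - 104\right) + G{\left(A,14 \right)} = - \frac{68970 \left(\left(-76 + 93\right) - 104\right)}{119} + \frac{14 + 2}{17 + 14} = - \frac{68970 \left(17 - 104\right)}{119} + \frac{1}{31} \cdot 16 = \left(- \frac{68970}{119}\right) \left(-87\right) + \frac{1}{31} \cdot 16 = \frac{6000390}{119} + \frac{16}{31} = \frac{186013994}{3689}$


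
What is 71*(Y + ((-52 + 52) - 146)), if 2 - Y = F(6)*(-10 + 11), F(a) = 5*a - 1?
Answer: -12283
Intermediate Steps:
F(a) = -1 + 5*a
Y = -27 (Y = 2 - (-1 + 5*6)*(-10 + 11) = 2 - (-1 + 30) = 2 - 29 = -27)
71*(Y + ((-52 + 52) - 146)) = 71*(-27 + ((-52 + 52) - 146)) = 71*(-27 + (0 - 146)) = 71*(-27 - 146) = 71*(-173) = -12283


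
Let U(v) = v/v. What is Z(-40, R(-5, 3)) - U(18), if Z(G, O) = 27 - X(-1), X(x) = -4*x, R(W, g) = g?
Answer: 22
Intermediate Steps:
Z(G, O) = 23 (Z(G, O) = 27 - (-4)*(-1) = 27 - 1*4 = 27 - 4 = 23)
U(v) = 1
Z(-40, R(-5, 3)) - U(18) = 23 - 1*1 = 23 - 1 = 22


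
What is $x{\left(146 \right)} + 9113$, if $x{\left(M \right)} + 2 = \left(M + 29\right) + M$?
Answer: $9432$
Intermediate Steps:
$x{\left(M \right)} = 27 + 2 M$ ($x{\left(M \right)} = -2 + \left(\left(M + 29\right) + M\right) = -2 + \left(\left(29 + M\right) + M\right) = -2 + \left(29 + 2 M\right) = 27 + 2 M$)
$x{\left(146 \right)} + 9113 = \left(27 + 2 \cdot 146\right) + 9113 = \left(27 + 292\right) + 9113 = 319 + 9113 = 9432$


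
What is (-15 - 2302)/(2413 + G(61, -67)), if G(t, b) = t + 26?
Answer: -2317/2500 ≈ -0.92680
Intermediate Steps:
G(t, b) = 26 + t
(-15 - 2302)/(2413 + G(61, -67)) = (-15 - 2302)/(2413 + (26 + 61)) = -2317/(2413 + 87) = -2317/2500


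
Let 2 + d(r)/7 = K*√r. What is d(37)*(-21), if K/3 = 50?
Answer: 294 - 22050*√37 ≈ -1.3383e+5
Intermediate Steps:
K = 150 (K = 3*50 = 150)
d(r) = -14 + 1050*√r (d(r) = -14 + 7*(150*√r) = -14 + 1050*√r)
d(37)*(-21) = (-14 + 1050*√37)*(-21) = 294 - 22050*√37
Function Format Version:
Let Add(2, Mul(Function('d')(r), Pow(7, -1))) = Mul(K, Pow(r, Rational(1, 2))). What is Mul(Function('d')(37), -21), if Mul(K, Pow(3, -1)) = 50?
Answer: Add(294, Mul(-22050, Pow(37, Rational(1, 2)))) ≈ -1.3383e+5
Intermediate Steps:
K = 150 (K = Mul(3, 50) = 150)
Function('d')(r) = Add(-14, Mul(1050, Pow(r, Rational(1, 2)))) (Function('d')(r) = Add(-14, Mul(7, Mul(150, Pow(r, Rational(1, 2))))) = Add(-14, Mul(1050, Pow(r, Rational(1, 2)))))
Mul(Function('d')(37), -21) = Mul(Add(-14, Mul(1050, Pow(37, Rational(1, 2)))), -21) = Add(294, Mul(-22050, Pow(37, Rational(1, 2))))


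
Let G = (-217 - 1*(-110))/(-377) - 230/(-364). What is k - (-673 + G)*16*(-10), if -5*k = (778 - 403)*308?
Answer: -344741780/2639 ≈ -1.3063e+5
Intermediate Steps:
G = 4833/5278 (G = (-217 + 110)*(-1/377) - 230*(-1/364) = -107*(-1/377) + 115/182 = 107/377 + 115/182 = 4833/5278 ≈ 0.91569)
k = -23100 (k = -(778 - 403)*308/5 = -75*308 = -⅕*115500 = -23100)
k - (-673 + G)*16*(-10) = -23100 - (-673 + 4833/5278)*16*(-10) = -23100 - (-3547261)*(-160)/5278 = -23100 - 1*283780880/2639 = -23100 - 283780880/2639 = -344741780/2639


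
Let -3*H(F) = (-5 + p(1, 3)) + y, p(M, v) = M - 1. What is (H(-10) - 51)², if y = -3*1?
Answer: 21025/9 ≈ 2336.1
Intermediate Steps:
p(M, v) = -1 + M
y = -3
H(F) = 8/3 (H(F) = -((-5 + (-1 + 1)) - 3)/3 = -((-5 + 0) - 3)/3 = -(-5 - 3)/3 = -⅓*(-8) = 8/3)
(H(-10) - 51)² = (8/3 - 51)² = (-145/3)² = 21025/9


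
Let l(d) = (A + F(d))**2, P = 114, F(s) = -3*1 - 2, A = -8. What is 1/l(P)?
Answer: 1/169 ≈ 0.0059172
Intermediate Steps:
F(s) = -5 (F(s) = -3 - 2 = -5)
l(d) = 169 (l(d) = (-8 - 5)**2 = (-13)**2 = 169)
1/l(P) = 1/169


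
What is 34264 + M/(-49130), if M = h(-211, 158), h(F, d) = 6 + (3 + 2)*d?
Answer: 841694762/24565 ≈ 34264.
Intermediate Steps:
h(F, d) = 6 + 5*d
M = 796 (M = 6 + 5*158 = 6 + 790 = 796)
34264 + M/(-49130) = 34264 + 796/(-49130) = 34264 + 796*(-1/49130) = 34264 - 398/24565 = 841694762/24565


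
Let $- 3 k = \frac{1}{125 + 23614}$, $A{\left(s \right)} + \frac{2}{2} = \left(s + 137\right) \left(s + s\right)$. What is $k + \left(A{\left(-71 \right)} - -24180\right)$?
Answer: $\frac{1054510118}{71217} \approx 14807.0$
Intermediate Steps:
$A{\left(s \right)} = -1 + 2 s \left(137 + s\right)$ ($A{\left(s \right)} = -1 + \left(s + 137\right) \left(s + s\right) = -1 + \left(137 + s\right) 2 s = -1 + 2 s \left(137 + s\right)$)
$k = - \frac{1}{71217}$ ($k = - \frac{1}{3 \left(125 + 23614\right)} = - \frac{1}{3 \cdot 23739} = \left(- \frac{1}{3}\right) \frac{1}{23739} = - \frac{1}{71217} \approx -1.4042 \cdot 10^{-5}$)
$k + \left(A{\left(-71 \right)} - -24180\right) = - \frac{1}{71217} + \left(\left(-1 + 2 \left(-71\right)^{2} + 274 \left(-71\right)\right) - -24180\right) = - \frac{1}{71217} + \left(\left(-1 + 2 \cdot 5041 - 19454\right) + 24180\right) = - \frac{1}{71217} + \left(\left(-1 + 10082 - 19454\right) + 24180\right) = - \frac{1}{71217} + \left(-9373 + 24180\right) = - \frac{1}{71217} + 14807 = \frac{1054510118}{71217}$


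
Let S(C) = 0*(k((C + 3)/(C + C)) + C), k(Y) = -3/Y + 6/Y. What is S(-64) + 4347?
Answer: 4347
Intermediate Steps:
k(Y) = 3/Y
S(C) = 0 (S(C) = 0*(3/(((C + 3)/(C + C))) + C) = 0*(3/(((3 + C)/((2*C)))) + C) = 0*(3/(((3 + C)*(1/(2*C)))) + C) = 0*(3/(((3 + C)/(2*C))) + C) = 0*(3*(2*C/(3 + C)) + C) = 0*(6*C/(3 + C) + C) = 0*(C + 6*C/(3 + C)) = 0)
S(-64) + 4347 = 0 + 4347 = 4347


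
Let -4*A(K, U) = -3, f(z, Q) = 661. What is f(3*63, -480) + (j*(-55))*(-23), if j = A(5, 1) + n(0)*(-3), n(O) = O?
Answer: 6439/4 ≈ 1609.8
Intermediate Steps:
A(K, U) = ¾ (A(K, U) = -¼*(-3) = ¾)
j = ¾ (j = ¾ + 0*(-3) = ¾ + 0 = ¾ ≈ 0.75000)
f(3*63, -480) + (j*(-55))*(-23) = 661 + ((¾)*(-55))*(-23) = 661 - 165/4*(-23) = 661 + 3795/4 = 6439/4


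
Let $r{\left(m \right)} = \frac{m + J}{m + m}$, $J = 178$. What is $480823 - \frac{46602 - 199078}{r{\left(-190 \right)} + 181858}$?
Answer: $\frac{8306959295419}{17276513} \approx 4.8082 \cdot 10^{5}$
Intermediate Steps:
$r{\left(m \right)} = \frac{178 + m}{2 m}$ ($r{\left(m \right)} = \frac{m + 178}{m + m} = \frac{178 + m}{2 m}$)
$480823 - \frac{46602 - 199078}{r{\left(-190 \right)} + 181858} = 480823 - \frac{46602 - 199078}{\frac{178 - 190}{2 \left(-190\right)} + 181858} = 480823 - - \frac{152476}{\frac{1}{2} \left(- \frac{1}{190}\right) \left(-12\right) + 181858} = 480823 - - \frac{152476}{\frac{3}{95} + 181858} = 480823 - - \frac{152476}{\frac{17276513}{95}} = 480823 - \left(-152476\right) \frac{95}{17276513} = 480823 - - \frac{14485220}{17276513} = 480823 + \frac{14485220}{17276513} = \frac{8306959295419}{17276513}$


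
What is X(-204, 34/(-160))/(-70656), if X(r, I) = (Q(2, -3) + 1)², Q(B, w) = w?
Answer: -1/17664 ≈ -5.6612e-5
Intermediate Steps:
X(r, I) = 4 (X(r, I) = (-3 + 1)² = (-2)² = 4)
X(-204, 34/(-160))/(-70656) = 4/(-70656) = 4*(-1/70656) = -1/17664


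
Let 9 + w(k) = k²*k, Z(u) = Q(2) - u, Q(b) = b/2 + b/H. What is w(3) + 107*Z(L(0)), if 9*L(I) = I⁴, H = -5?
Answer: 411/5 ≈ 82.200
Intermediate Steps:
Q(b) = 3*b/10 (Q(b) = b/2 + b/(-5) = b*(½) + b*(-⅕) = b/2 - b/5 = 3*b/10)
L(I) = I⁴/9
Z(u) = ⅗ - u (Z(u) = (3/10)*2 - u = ⅗ - u)
w(k) = -9 + k³ (w(k) = -9 + k²*k = -9 + k³)
w(3) + 107*Z(L(0)) = (-9 + 3³) + 107*(⅗ - 0⁴/9) = (-9 + 27) + 107*(⅗ - 0/9) = 18 + 107*(⅗ - 1*0) = 18 + 107*(⅗ + 0) = 18 + 107*(⅗) = 18 + 321/5 = 411/5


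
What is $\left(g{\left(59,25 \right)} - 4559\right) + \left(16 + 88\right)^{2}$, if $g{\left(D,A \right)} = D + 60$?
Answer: $6376$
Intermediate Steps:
$g{\left(D,A \right)} = 60 + D$
$\left(g{\left(59,25 \right)} - 4559\right) + \left(16 + 88\right)^{2} = \left(\left(60 + 59\right) - 4559\right) + \left(16 + 88\right)^{2} = \left(119 - 4559\right) + 104^{2} = -4440 + 10816 = 6376$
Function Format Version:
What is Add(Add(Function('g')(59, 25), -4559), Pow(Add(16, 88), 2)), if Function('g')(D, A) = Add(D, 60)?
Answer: 6376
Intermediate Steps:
Function('g')(D, A) = Add(60, D)
Add(Add(Function('g')(59, 25), -4559), Pow(Add(16, 88), 2)) = Add(Add(Add(60, 59), -4559), Pow(Add(16, 88), 2)) = Add(Add(119, -4559), Pow(104, 2)) = Add(-4440, 10816) = 6376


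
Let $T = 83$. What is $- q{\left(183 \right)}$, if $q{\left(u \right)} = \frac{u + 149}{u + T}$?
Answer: $- \frac{166}{133} \approx -1.2481$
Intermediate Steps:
$q{\left(u \right)} = \frac{149 + u}{83 + u}$ ($q{\left(u \right)} = \frac{u + 149}{u + 83} = \frac{149 + u}{83 + u}$)
$- q{\left(183 \right)} = - \frac{149 + 183}{83 + 183} = - \frac{332}{266} = \left(-1\right) \frac{166}{133} = - \frac{166}{133}$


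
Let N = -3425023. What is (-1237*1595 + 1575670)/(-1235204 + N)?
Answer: 30565/358479 ≈ 0.085263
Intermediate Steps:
(-1237*1595 + 1575670)/(-1235204 + N) = (-1237*1595 + 1575670)/(-1235204 - 3425023) = (-1973015 + 1575670)/(-4660227) = -397345*(-1/4660227) = 30565/358479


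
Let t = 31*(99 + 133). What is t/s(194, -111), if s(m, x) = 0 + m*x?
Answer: -3596/10767 ≈ -0.33398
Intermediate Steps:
t = 7192 (t = 31*232 = 7192)
s(m, x) = m*x
t/s(194, -111) = 7192/((194*(-111))) = 7192/(-21534) = 7192*(-1/21534) = -3596/10767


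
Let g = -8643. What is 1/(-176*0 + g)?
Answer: -1/8643 ≈ -0.00011570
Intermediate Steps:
1/(-176*0 + g) = 1/(-176*0 - 8643) = 1/(0 - 8643) = 1/(-8643) = -1/8643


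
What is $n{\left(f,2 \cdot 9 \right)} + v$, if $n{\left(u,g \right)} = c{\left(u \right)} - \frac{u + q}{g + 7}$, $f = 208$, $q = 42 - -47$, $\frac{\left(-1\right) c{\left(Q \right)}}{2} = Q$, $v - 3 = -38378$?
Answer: $- \frac{970072}{25} \approx -38803.0$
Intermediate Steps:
$v = -38375$ ($v = 3 - 38378 = -38375$)
$c{\left(Q \right)} = - 2 Q$
$q = 89$ ($q = 42 + 47 = 89$)
$n{\left(u,g \right)} = - 2 u - \frac{89 + u}{7 + g}$ ($n{\left(u,g \right)} = - 2 u - \frac{u + 89}{g + 7} = - 2 u - \frac{89 + u}{7 + g}$)
$n{\left(f,2 \cdot 9 \right)} + v = \frac{-89 - 3120 - 2 \cdot 2 \cdot 9 \cdot 208}{7 + 2 \cdot 9} - 38375 = \frac{-89 - 3120 - 36 \cdot 208}{7 + 18} - 38375 = \frac{-89 - 3120 - 7488}{25} - 38375 = \frac{1}{25} \left(-10697\right) - 38375 = - \frac{10697}{25} - 38375 = - \frac{970072}{25}$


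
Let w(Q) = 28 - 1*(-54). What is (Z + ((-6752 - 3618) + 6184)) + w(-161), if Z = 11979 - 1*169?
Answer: 7706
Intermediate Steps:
Z = 11810 (Z = 11979 - 169 = 11810)
w(Q) = 82 (w(Q) = 28 + 54 = 82)
(Z + ((-6752 - 3618) + 6184)) + w(-161) = (11810 + ((-6752 - 3618) + 6184)) + 82 = (11810 + (-10370 + 6184)) + 82 = (11810 - 4186) + 82 = 7624 + 82 = 7706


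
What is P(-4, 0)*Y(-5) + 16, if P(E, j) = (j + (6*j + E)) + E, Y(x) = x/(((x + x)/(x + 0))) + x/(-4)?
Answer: 26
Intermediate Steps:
Y(x) = x/4 (Y(x) = x/(((2*x)/x)) + x*(-¼) = x/2 - x/4 = x/4)
P(E, j) = 2*E + 7*j (P(E, j) = (j + (E + 6*j)) + E = (E + 7*j) + E = 2*E + 7*j)
P(-4, 0)*Y(-5) + 16 = (2*(-4) + 7*0)*((¼)*(-5)) + 16 = (-8 + 0)*(-5/4) + 16 = -8*(-5/4) + 16 = 10 + 16 = 26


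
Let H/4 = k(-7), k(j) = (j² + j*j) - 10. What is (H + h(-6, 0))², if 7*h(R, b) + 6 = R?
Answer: 6012304/49 ≈ 1.2270e+5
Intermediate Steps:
h(R, b) = -6/7 + R/7
k(j) = -10 + 2*j² (k(j) = (j² + j²) - 10 = 2*j² - 10 = -10 + 2*j²)
H = 352 (H = 4*(-10 + 2*(-7)²) = 4*(-10 + 2*49) = 4*(-10 + 98) = 4*88 = 352)
(H + h(-6, 0))² = (352 + (-6/7 + (⅐)*(-6)))² = (352 + (-6/7 - 6/7))² = (352 - 12/7)² = (2452/7)² = 6012304/49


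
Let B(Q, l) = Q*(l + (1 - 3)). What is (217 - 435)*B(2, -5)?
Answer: 3052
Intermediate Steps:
B(Q, l) = Q*(-2 + l) (B(Q, l) = Q*(l - 2) = Q*(-2 + l))
(217 - 435)*B(2, -5) = (217 - 435)*(2*(-2 - 5)) = -436*(-7) = -218*(-14) = 3052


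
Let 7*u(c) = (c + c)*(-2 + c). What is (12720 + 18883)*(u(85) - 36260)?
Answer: -7575555130/7 ≈ -1.0822e+9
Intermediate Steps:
u(c) = 2*c*(-2 + c)/7 (u(c) = ((c + c)*(-2 + c))/7 = ((2*c)*(-2 + c))/7 = (2*c*(-2 + c))/7 = 2*c*(-2 + c)/7)
(12720 + 18883)*(u(85) - 36260) = (12720 + 18883)*((2/7)*85*(-2 + 85) - 36260) = 31603*((2/7)*85*83 - 36260) = 31603*(14110/7 - 36260) = 31603*(-239710/7) = -7575555130/7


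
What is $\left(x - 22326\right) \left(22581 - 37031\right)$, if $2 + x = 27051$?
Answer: $-68247350$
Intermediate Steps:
$x = 27049$ ($x = -2 + 27051 = 27049$)
$\left(x - 22326\right) \left(22581 - 37031\right) = \left(27049 - 22326\right) \left(22581 - 37031\right) = 4723 \left(-14450\right) = -68247350$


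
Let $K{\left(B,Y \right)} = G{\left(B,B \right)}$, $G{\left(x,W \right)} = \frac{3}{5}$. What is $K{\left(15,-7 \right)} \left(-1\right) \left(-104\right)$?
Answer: $\frac{312}{5} \approx 62.4$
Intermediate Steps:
$G{\left(x,W \right)} = \frac{3}{5}$ ($G{\left(x,W \right)} = 3 \cdot \frac{1}{5} = \frac{3}{5}$)
$K{\left(B,Y \right)} = \frac{3}{5}$
$K{\left(15,-7 \right)} \left(-1\right) \left(-104\right) = \frac{3}{5} \left(-1\right) \left(-104\right) = \left(- \frac{3}{5}\right) \left(-104\right) = \frac{312}{5}$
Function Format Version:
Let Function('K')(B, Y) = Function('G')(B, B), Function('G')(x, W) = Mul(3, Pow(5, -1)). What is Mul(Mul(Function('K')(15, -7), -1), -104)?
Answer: Rational(312, 5) ≈ 62.400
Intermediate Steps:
Function('G')(x, W) = Rational(3, 5) (Function('G')(x, W) = Mul(3, Rational(1, 5)) = Rational(3, 5))
Function('K')(B, Y) = Rational(3, 5)
Mul(Mul(Function('K')(15, -7), -1), -104) = Mul(Mul(Rational(3, 5), -1), -104) = Mul(Rational(-3, 5), -104) = Rational(312, 5)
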